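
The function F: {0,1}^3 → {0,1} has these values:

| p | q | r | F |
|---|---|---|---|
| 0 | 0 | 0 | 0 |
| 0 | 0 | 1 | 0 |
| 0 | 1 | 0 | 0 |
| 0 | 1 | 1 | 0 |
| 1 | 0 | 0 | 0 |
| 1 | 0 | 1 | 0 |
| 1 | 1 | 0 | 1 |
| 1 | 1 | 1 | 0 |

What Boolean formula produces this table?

F(p, q, r) = (p AND q) AND NOT r

Only row (1,1,0) gives 1. That row's minterm p·q·¬r is F directly.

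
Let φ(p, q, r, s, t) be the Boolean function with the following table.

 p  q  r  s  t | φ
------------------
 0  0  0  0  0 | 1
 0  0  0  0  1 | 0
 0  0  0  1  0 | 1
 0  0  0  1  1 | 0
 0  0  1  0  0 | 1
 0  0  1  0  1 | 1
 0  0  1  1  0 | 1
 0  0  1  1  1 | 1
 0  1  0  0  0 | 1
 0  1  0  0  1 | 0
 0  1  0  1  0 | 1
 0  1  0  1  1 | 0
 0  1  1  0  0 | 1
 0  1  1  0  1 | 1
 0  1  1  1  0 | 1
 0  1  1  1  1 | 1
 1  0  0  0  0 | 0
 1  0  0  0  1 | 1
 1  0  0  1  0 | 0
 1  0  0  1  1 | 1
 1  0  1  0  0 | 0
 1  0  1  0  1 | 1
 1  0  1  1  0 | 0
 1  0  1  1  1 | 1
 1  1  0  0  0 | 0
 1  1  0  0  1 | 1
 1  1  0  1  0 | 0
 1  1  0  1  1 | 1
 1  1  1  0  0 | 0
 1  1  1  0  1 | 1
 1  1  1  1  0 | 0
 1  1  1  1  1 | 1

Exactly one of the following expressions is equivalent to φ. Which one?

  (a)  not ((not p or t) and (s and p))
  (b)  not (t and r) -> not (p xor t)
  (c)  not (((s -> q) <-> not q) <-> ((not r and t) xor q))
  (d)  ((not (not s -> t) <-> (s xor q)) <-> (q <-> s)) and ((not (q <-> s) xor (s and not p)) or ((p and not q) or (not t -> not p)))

b

(a) disagrees with φ on (0,0,0,0,1) (formula → 1, table → 0); rule it out.
(c) disagrees with φ on (0,0,0,1,0) (formula → 0, table → 1); rule it out.
(d) disagrees with φ on (0,0,0,0,0) (formula → 0, table → 1); rule it out.
(b) is the remaining candidate, and it agrees with φ on all 32 inputs.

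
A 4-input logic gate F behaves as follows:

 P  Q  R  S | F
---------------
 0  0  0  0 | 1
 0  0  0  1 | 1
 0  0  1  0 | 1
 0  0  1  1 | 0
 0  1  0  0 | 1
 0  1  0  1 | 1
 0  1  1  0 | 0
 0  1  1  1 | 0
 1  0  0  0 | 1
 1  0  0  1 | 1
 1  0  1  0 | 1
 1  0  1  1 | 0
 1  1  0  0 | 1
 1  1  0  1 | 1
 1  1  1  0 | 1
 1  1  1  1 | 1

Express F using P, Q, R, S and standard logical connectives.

F is 0 on only 4 rows — (0,0,1,1), (0,1,1,0), (0,1,1,1), (1,0,1,1). Writing each as a minterm (¬P·¬Q·R·S, ¬P·Q·R·¬S, ¬P·Q·R·S, P·¬Q·R·S) and OR-ing them characterizes exactly where F=0, so F is the negation of that disjunction.

F(P, Q, R, S) = NOT ((((((NOT P AND NOT Q) AND R) AND S) OR (((NOT P AND Q) AND R) AND NOT S)) OR (((NOT P AND Q) AND R) AND S)) OR (((P AND NOT Q) AND R) AND S))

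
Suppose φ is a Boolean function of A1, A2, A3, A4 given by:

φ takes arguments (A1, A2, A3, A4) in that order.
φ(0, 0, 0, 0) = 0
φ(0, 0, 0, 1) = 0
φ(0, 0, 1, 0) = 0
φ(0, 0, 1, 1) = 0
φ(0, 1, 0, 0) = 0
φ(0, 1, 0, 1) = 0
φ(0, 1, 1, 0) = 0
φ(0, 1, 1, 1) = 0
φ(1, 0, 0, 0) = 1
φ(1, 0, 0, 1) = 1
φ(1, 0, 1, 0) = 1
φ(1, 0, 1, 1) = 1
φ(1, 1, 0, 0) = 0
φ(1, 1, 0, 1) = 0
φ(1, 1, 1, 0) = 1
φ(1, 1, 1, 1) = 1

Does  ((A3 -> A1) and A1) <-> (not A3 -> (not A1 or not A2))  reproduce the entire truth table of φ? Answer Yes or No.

Check the formula against φ row by row:
  A1=0, A2=0, A3=0, A4=0: formula gives 0, φ = 0 ✓
  A1=0, A2=0, A3=0, A4=1: formula gives 0, φ = 0 ✓
  A1=0, A2=0, A3=1, A4=0: formula gives 0, φ = 0 ✓
  A1=0, A2=0, A3=1, A4=1: formula gives 0, φ = 0 ✓
  … (the remaining 12 rows also agree.)
Every row agrees, so the formula is equivalent.

Yes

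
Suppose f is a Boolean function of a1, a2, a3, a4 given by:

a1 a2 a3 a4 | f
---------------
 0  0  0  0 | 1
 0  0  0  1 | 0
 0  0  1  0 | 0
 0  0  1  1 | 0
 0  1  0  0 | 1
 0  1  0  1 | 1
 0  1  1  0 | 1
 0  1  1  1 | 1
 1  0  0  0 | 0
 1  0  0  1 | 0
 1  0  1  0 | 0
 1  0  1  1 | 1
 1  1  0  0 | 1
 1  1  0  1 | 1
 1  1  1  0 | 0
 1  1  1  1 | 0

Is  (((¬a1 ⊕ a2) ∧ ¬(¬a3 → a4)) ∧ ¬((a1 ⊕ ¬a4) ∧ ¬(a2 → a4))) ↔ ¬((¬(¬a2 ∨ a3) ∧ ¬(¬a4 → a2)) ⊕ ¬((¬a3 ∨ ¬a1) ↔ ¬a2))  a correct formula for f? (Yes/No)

Evaluate (((¬a1 ⊕ a2) ∧ ¬(¬a3 → a4)) ∧ ¬((a1 ⊕ ¬a4) ∧ ¬(a2 → a4))) ↔ ¬((¬(¬a2 ∨ a3) ∧ ¬(¬a4 → a2)) ⊕ ¬((¬a3 ∨ ¬a1) ↔ ¬a2)) on each row and compare to f:
  a1=0, a2=0, a3=0, a4=0: formula gives 1, f = 1 ✓
  a1=0, a2=0, a3=0, a4=1: formula gives 0, f = 0 ✓
  a1=0, a2=0, a3=1, a4=0: formula gives 0, f = 0 ✓
  a1=0, a2=0, a3=1, a4=1: formula gives 0, f = 0 ✓
  …
  a1=1, a2=0, a3=1, a4=0: formula gives 1, but f = 0 ✗
Row (1,0,1,0) is a counterexample, so the formula is not equivalent to f.

No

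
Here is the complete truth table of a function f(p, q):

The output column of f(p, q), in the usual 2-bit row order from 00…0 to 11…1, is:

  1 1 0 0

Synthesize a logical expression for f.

f(p, q) = NOT p

The output is the negation of p.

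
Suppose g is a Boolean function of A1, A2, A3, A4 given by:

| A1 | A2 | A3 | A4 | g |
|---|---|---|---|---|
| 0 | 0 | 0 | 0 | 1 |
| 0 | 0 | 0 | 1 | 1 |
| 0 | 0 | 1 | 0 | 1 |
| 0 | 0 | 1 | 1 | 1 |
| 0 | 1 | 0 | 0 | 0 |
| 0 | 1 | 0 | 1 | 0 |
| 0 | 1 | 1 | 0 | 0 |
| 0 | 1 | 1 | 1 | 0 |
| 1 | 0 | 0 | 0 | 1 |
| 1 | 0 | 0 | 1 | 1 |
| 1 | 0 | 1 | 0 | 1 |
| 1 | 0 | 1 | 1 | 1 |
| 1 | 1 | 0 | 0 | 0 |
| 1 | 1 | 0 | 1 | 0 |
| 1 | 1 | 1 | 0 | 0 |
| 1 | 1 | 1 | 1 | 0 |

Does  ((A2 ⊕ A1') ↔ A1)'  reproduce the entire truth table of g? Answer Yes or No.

Yes

Test each input against both g and the formula:
  A1=0, A2=0, A3=0, A4=0: formula gives 1, g = 1 ✓
  A1=0, A2=0, A3=0, A4=1: formula gives 1, g = 1 ✓
  A1=0, A2=0, A3=1, A4=0: formula gives 1, g = 1 ✓
  A1=0, A2=0, A3=1, A4=1: formula gives 1, g = 1 ✓
  … (the remaining 12 rows also agree.)
No disagreement on any input; they are logically equivalent.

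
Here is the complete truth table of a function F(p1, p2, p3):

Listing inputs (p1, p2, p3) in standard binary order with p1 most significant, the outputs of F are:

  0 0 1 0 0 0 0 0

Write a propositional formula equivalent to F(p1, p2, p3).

F(p1, p2, p3) = (~p1 & p2) & ~p3

Only row (0,1,0) gives 1. That row's minterm ¬p1·p2·¬p3 is F directly.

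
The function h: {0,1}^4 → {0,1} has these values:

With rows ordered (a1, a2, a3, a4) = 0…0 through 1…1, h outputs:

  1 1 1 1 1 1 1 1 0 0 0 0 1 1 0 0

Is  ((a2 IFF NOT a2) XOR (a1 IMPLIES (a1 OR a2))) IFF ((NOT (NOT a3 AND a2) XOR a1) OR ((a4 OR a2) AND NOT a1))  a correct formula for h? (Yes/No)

Yes

Test each input against both h and the formula:
  a1=0, a2=0, a3=0, a4=0: formula gives 1, h = 1 ✓
  a1=0, a2=0, a3=0, a4=1: formula gives 1, h = 1 ✓
  a1=0, a2=0, a3=1, a4=0: formula gives 1, h = 1 ✓
  a1=0, a2=0, a3=1, a4=1: formula gives 1, h = 1 ✓
  … (the remaining 12 rows also agree.)
All 16 rows match — the expression computes h exactly.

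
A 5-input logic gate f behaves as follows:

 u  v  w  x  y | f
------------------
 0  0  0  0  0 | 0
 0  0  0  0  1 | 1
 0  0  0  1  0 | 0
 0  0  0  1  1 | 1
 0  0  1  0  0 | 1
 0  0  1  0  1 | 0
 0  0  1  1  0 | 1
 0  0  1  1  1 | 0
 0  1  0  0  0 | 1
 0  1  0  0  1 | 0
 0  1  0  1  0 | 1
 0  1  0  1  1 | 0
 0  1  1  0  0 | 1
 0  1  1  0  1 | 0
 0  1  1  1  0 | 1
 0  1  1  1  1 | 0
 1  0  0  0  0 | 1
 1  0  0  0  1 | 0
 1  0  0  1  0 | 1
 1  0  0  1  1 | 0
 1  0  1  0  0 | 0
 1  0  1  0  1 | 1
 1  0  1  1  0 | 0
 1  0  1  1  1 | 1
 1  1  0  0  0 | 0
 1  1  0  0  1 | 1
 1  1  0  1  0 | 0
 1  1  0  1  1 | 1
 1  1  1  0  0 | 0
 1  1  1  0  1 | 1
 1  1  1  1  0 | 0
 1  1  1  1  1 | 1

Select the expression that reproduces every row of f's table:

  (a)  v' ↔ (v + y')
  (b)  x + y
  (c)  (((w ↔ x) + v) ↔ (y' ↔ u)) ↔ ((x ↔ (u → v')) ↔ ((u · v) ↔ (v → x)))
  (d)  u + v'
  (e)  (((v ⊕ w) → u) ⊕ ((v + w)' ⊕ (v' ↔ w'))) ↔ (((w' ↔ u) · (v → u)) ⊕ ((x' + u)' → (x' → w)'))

c

(a) fails at (0,0,0,0,0): the formula yields 1, f is 0.
(b) fails at (0,0,0,1,0): the formula yields 1, f is 0.
(d) fails at (0,0,0,0,0): the formula yields 1, f is 0.
(e) fails at (0,0,0,0,0): the formula yields 1, f is 0.
Only (c) survives; checking it on all 32 rows confirms it matches f.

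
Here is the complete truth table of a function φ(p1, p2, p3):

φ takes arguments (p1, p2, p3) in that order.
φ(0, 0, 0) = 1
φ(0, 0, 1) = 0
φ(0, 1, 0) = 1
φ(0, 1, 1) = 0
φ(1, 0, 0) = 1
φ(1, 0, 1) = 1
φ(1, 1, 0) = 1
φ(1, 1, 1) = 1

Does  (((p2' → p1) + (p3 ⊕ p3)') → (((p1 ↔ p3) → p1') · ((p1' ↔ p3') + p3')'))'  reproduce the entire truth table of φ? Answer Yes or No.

Yes

Check the formula against φ row by row:
  p1=0, p2=0, p3=0: formula gives 1, φ = 1 ✓
  p1=0, p2=0, p3=1: formula gives 0, φ = 0 ✓
  p1=0, p2=1, p3=0: formula gives 1, φ = 1 ✓
  p1=0, p2=1, p3=1: formula gives 0, φ = 0 ✓
  p1=1, p2=0, p3=0: formula gives 1, φ = 1 ✓
  … (the remaining 3 rows also agree.)
No disagreement on any input; they are logically equivalent.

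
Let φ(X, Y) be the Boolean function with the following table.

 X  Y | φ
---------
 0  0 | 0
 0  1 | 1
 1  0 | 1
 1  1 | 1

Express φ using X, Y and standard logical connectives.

The output is 1 whenever at least one input is 1 — the OR of all inputs.

φ(X, Y) = X or Y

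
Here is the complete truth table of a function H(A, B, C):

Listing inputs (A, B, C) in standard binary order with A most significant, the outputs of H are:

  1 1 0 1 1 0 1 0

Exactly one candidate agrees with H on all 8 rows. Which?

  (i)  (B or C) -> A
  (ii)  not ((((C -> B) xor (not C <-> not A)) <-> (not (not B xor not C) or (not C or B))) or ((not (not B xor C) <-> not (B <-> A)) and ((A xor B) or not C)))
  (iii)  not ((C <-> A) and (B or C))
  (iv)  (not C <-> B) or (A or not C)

iii

(i): at (0,0,1) it gives 0, but H = 1 — eliminated.
(ii): at (0,0,0) it gives 0, but H = 1 — eliminated.
(iv): at (0,1,0) it gives 1, but H = 0 — eliminated.
Only (iii) survives; checking it on all 8 rows confirms it matches H.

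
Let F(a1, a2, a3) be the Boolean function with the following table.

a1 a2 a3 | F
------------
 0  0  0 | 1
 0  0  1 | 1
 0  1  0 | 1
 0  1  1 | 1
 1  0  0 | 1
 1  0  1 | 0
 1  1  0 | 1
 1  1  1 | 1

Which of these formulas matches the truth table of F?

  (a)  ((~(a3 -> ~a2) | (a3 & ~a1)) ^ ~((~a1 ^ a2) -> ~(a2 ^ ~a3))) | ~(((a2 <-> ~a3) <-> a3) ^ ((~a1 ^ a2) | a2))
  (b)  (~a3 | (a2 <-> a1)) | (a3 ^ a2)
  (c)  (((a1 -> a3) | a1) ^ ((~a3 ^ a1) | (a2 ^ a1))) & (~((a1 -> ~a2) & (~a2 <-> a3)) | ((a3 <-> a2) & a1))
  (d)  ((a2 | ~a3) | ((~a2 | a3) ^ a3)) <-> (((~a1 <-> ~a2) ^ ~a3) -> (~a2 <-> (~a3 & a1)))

(a): at (0,1,0) it gives 0, but F = 1 — eliminated.
(b): at (0,1,1) it gives 0, but F = 1 — eliminated.
(c): at (0,0,0) it gives 0, but F = 1 — eliminated.
Only (d) survives; checking it on all 8 rows confirms it matches F.

d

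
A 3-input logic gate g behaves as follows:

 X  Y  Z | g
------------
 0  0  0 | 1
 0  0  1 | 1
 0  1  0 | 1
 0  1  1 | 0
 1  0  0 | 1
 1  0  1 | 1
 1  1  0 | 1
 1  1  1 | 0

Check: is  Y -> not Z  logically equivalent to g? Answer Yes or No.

Check the formula against g row by row:
  X=0, Y=0, Z=0: formula gives 1, g = 1 ✓
  X=0, Y=0, Z=1: formula gives 1, g = 1 ✓
  X=0, Y=1, Z=0: formula gives 1, g = 1 ✓
  X=0, Y=1, Z=1: formula gives 0, g = 0 ✓
  X=1, Y=0, Z=0: formula gives 1, g = 1 ✓
  … (the remaining 3 rows also agree.)
All 8 rows match — the expression computes g exactly.

Yes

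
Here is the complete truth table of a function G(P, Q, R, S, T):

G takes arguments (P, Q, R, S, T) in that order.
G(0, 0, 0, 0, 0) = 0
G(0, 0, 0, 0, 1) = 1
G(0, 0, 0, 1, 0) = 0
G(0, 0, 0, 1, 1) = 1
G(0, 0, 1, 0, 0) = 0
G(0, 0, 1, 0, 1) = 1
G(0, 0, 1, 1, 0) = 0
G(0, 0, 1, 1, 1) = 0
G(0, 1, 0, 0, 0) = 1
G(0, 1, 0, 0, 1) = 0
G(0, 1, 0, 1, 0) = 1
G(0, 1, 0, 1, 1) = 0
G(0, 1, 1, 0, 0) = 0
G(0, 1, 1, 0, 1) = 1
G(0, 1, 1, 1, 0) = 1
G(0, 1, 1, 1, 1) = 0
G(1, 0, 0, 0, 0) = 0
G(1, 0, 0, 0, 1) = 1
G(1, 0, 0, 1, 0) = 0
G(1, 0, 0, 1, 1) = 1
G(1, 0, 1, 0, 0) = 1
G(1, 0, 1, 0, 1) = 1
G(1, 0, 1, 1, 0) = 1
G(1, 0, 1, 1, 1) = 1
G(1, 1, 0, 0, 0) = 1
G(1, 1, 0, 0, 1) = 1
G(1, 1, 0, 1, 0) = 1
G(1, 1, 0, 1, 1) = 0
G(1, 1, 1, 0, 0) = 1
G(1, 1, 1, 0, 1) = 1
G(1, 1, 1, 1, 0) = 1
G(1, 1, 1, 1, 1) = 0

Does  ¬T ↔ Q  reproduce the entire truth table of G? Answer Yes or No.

Check the formula against G row by row:
  P=0, Q=0, R=0, S=0, T=0: formula gives 0, G = 0 ✓
  P=0, Q=0, R=0, S=0, T=1: formula gives 1, G = 1 ✓
  P=0, Q=0, R=0, S=1, T=0: formula gives 0, G = 0 ✓
  P=0, Q=0, R=0, S=1, T=1: formula gives 1, G = 1 ✓
  …
  P=0, Q=0, R=1, S=1, T=1: formula gives 1, but G = 0 ✗
A single disagreement suffices: at (0,0,1,1,1) they differ, so the formula does not compute G.

No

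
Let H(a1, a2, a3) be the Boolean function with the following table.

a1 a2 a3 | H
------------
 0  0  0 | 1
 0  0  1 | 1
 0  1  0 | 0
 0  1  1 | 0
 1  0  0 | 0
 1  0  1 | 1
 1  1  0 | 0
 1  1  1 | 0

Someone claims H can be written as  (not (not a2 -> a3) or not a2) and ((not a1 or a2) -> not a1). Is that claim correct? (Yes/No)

Evaluate (not (not a2 -> a3) or not a2) and ((not a1 or a2) -> not a1) on each row and compare to H:
  a1=0, a2=0, a3=0: formula gives 1, H = 1 ✓
  a1=0, a2=0, a3=1: formula gives 1, H = 1 ✓
  a1=0, a2=1, a3=0: formula gives 0, H = 0 ✓
  a1=0, a2=1, a3=1: formula gives 0, H = 0 ✓
  a1=1, a2=0, a3=0: formula gives 1, but H = 0 ✗
Since they disagree at (1,0,0), the expression is not a correct formula for H.

No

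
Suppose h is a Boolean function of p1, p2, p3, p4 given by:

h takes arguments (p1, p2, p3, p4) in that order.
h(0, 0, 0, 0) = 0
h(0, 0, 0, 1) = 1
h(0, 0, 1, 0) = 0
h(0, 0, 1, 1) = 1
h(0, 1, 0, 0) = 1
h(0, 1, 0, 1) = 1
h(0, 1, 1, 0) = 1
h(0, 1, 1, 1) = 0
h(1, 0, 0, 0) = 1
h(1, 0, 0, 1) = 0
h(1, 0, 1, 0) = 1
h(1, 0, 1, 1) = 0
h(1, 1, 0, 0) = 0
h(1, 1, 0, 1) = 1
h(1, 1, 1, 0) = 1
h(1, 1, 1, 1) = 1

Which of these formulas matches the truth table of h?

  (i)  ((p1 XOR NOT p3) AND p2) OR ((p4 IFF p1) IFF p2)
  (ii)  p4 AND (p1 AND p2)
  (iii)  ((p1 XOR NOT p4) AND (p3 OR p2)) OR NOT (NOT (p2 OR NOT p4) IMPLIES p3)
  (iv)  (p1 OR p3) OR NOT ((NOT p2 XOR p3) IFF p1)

(ii): at (0,0,0,1) it gives 0, but h = 1 — eliminated.
(iii): at (0,0,1,0) it gives 1, but h = 0 — eliminated.
(iv): at (0,0,0,0) it gives 1, but h = 0 — eliminated.
(i) is the remaining candidate, and it agrees with h on all 16 inputs.

i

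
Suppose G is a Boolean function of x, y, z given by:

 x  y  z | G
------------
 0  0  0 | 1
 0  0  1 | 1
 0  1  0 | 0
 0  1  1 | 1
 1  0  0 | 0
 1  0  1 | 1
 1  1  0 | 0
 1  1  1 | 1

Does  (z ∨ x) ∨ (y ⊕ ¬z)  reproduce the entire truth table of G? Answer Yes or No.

No

Evaluate (z ∨ x) ∨ (y ⊕ ¬z) on each row and compare to G:
  x=0, y=0, z=0: formula gives 1, G = 1 ✓
  x=0, y=0, z=1: formula gives 1, G = 1 ✓
  x=0, y=1, z=0: formula gives 0, G = 0 ✓
  x=0, y=1, z=1: formula gives 1, G = 1 ✓
  x=1, y=0, z=0: formula gives 1, but G = 0 ✗
Row (1,0,0) is a counterexample, so the formula is not equivalent to G.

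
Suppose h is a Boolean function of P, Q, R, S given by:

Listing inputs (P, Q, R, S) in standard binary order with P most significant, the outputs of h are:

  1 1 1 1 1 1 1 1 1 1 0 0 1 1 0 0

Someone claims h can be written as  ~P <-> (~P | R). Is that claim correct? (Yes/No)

Test each input against both h and the formula:
  P=0, Q=0, R=0, S=0: formula gives 1, h = 1 ✓
  P=0, Q=0, R=0, S=1: formula gives 1, h = 1 ✓
  P=0, Q=0, R=1, S=0: formula gives 1, h = 1 ✓
  P=0, Q=0, R=1, S=1: formula gives 1, h = 1 ✓
  … (the remaining 12 rows also agree.)
Every row agrees, so the formula is equivalent.

Yes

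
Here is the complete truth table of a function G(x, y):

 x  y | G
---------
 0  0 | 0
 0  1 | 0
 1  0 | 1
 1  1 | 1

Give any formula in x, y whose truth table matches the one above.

G(x, y) = x

The output simply equals x.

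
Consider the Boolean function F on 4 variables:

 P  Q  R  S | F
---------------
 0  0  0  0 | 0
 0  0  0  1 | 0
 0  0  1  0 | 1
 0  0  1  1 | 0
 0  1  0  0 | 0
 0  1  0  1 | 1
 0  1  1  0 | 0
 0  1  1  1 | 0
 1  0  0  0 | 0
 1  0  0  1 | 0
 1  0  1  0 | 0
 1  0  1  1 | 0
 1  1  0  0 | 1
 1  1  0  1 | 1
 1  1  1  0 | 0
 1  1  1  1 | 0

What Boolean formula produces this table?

F(P, Q, R, S) = (((((NOT P AND NOT Q) AND R) AND NOT S) OR (((NOT P AND Q) AND NOT R) AND S)) OR (((P AND Q) AND NOT R) AND NOT S)) OR (((P AND Q) AND NOT R) AND S)

The 1-rows are (0,0,1,0), (0,1,0,1), (1,1,0,0), (1,1,0,1). Each contributes one minterm — ¬P·¬Q·R·¬S; ¬P·Q·¬R·S; P·Q·¬R·¬S; P·Q·¬R·S — and their disjunction is a sum-of-products form of F.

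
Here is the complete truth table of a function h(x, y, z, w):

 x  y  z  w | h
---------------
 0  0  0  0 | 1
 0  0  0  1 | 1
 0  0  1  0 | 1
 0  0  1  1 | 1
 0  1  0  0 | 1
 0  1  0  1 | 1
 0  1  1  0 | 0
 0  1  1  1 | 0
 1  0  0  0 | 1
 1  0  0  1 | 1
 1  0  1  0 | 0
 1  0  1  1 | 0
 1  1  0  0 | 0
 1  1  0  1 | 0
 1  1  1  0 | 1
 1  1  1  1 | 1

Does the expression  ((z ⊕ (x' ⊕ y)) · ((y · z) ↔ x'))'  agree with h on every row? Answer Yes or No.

Yes

Evaluate ((z ⊕ (x' ⊕ y)) · ((y · z) ↔ x'))' on each row and compare to h:
  x=0, y=0, z=0, w=0: formula gives 1, h = 1 ✓
  x=0, y=0, z=0, w=1: formula gives 1, h = 1 ✓
  x=0, y=0, z=1, w=0: formula gives 1, h = 1 ✓
  x=0, y=0, z=1, w=1: formula gives 1, h = 1 ✓
  …and likewise for the remaining 12 rows.
No disagreement on any input; they are logically equivalent.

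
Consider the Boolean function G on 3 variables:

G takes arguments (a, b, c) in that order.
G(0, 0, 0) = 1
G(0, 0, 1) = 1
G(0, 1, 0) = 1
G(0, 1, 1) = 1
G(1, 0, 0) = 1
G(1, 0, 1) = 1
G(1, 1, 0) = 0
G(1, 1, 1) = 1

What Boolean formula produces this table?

G(a, b, c) = ((a · b) · c')'

Only row (1,1,0) gives 0. So G is 1 everywhere except there — the complement of the minterm a·b·¬c.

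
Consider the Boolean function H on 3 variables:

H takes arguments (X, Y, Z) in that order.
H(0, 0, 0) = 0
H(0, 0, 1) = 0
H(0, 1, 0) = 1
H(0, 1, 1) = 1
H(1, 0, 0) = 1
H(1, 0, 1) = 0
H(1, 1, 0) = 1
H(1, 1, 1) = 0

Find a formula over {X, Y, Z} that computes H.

H(X, Y, Z) = ((((NOT X AND Y) AND NOT Z) OR ((NOT X AND Y) AND Z)) OR ((X AND NOT Y) AND NOT Z)) OR ((X AND Y) AND NOT Z)

H=1 on 4 inputs: (0,1,0), (0,1,1), (1,0,0), (1,1,0). Reading each as a conjunction of literals (¬X·Y·¬Z, ¬X·Y·Z, X·¬Y·¬Z, X·Y·¬Z) and taking the OR gives the canonical DNF.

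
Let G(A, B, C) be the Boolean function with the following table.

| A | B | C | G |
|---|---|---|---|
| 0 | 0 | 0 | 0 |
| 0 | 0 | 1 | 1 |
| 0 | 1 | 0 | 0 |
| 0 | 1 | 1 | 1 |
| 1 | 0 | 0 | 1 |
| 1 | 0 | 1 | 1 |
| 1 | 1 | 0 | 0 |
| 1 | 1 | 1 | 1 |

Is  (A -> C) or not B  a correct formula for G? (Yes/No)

Check the formula against G row by row:
  A=0, B=0, C=0: formula gives 1, but G = 0 ✗
A single disagreement suffices: at (0,0,0) they differ, so the formula does not compute G.

No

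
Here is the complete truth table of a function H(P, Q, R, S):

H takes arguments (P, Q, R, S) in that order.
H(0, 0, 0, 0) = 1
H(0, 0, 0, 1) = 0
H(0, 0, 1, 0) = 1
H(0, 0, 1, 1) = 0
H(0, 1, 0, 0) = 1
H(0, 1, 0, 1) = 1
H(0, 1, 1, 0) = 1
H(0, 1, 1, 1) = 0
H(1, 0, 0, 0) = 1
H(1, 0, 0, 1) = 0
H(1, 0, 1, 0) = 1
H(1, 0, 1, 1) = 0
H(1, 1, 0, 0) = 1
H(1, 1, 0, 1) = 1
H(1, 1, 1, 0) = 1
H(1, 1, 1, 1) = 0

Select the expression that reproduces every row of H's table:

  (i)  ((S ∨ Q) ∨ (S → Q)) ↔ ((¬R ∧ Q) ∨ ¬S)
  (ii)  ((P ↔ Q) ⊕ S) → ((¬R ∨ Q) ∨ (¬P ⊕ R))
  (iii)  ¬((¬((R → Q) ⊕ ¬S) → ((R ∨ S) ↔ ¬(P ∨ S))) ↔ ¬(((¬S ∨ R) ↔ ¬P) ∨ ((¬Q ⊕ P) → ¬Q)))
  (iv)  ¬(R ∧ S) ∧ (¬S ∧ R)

i

(ii): at (0,0,0,1) it gives 1, but H = 0 — eliminated.
(iii): at (0,0,0,0) it gives 0, but H = 1 — eliminated.
(iv): at (0,0,0,0) it gives 0, but H = 1 — eliminated.
Only (i) survives; checking it on all 16 rows confirms it matches H.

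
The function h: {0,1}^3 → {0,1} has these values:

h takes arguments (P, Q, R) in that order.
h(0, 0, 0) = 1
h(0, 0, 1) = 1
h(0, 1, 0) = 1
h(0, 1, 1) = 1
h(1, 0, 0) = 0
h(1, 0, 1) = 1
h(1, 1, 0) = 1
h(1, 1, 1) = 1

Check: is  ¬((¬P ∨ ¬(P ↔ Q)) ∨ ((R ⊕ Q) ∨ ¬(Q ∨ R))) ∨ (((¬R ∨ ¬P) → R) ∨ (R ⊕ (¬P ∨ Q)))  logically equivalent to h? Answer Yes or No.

Yes

Test each input against both h and the formula:
  P=0, Q=0, R=0: formula gives 1, h = 1 ✓
  P=0, Q=0, R=1: formula gives 1, h = 1 ✓
  P=0, Q=1, R=0: formula gives 1, h = 1 ✓
  P=0, Q=1, R=1: formula gives 1, h = 1 ✓
  P=1, Q=0, R=0: formula gives 0, h = 0 ✓
  …and likewise for the remaining 3 rows.
All 8 rows match — the expression computes h exactly.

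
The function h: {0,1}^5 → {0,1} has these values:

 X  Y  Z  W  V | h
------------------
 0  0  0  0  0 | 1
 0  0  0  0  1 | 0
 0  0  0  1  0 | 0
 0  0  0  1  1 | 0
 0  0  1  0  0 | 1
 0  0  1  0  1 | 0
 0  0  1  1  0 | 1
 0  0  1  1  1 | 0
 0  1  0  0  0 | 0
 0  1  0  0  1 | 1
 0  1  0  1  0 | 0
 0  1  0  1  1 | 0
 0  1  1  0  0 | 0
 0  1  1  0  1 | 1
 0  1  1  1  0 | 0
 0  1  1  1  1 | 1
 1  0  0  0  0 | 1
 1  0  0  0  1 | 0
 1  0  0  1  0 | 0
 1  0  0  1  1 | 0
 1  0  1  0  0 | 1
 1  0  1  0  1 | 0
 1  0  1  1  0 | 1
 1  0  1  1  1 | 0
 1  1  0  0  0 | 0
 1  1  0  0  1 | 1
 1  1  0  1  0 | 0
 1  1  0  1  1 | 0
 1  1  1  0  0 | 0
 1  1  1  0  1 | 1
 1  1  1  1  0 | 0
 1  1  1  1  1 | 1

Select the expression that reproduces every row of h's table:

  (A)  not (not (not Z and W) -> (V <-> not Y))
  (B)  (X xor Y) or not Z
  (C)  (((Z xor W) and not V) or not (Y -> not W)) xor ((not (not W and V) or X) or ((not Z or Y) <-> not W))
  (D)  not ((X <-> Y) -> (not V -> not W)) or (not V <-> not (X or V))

A

(B): at (0,0,0,0,1) it gives 1, but h = 0 — eliminated.
(C): at (0,0,0,0,1) it gives 1, but h = 0 — eliminated.
(D): at (0,0,0,0,1) it gives 1, but h = 0 — eliminated.
Only (A) survives; checking it on all 32 rows confirms it matches h.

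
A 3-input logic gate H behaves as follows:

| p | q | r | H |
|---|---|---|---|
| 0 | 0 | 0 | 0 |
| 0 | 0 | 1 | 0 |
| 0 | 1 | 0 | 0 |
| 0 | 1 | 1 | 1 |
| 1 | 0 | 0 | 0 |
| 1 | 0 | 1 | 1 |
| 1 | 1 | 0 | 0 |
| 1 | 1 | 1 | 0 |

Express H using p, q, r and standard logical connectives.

H(p, q, r) = ((¬p ∧ q) ∧ r) ∨ ((p ∧ ¬q) ∧ r)

The 1-rows are (0,1,1), (1,0,1). Each contributes one minterm — ¬p·q·r; p·¬q·r — and their disjunction is a sum-of-products form of H.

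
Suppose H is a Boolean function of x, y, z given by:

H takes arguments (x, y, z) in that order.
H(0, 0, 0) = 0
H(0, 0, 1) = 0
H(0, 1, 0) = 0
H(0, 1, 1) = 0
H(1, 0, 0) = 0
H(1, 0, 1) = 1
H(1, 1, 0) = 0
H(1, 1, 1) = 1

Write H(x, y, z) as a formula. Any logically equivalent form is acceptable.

H=1 on 2 inputs: (1,0,1), (1,1,1). Reading each as a conjunction of literals (x·¬y·z, x·y·z) and taking the OR gives the canonical DNF.

H(x, y, z) = ((x ∧ ¬y) ∧ z) ∨ ((x ∧ y) ∧ z)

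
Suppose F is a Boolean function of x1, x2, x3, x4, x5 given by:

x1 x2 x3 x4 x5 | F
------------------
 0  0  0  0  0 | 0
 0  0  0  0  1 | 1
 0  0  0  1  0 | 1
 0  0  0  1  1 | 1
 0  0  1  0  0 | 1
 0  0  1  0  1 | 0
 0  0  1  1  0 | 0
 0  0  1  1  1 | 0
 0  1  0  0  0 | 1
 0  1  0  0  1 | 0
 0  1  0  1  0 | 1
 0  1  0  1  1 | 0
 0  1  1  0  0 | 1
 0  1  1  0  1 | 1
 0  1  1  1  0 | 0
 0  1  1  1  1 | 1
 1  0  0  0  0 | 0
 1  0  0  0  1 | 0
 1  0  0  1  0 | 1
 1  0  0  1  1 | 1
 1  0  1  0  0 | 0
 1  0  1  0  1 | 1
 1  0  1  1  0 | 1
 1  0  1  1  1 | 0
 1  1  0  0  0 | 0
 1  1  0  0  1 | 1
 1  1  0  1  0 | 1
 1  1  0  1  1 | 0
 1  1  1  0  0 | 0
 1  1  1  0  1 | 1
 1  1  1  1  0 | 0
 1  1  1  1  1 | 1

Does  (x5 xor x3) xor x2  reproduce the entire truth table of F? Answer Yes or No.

No

Check the formula against F row by row:
  x1=0, x2=0, x3=0, x4=0, x5=0: formula gives 0, F = 0 ✓
  x1=0, x2=0, x3=0, x4=0, x5=1: formula gives 1, F = 1 ✓
  x1=0, x2=0, x3=0, x4=1, x5=0: formula gives 0, but F = 1 ✗
A single disagreement suffices: at (0,0,0,1,0) they differ, so the formula does not compute F.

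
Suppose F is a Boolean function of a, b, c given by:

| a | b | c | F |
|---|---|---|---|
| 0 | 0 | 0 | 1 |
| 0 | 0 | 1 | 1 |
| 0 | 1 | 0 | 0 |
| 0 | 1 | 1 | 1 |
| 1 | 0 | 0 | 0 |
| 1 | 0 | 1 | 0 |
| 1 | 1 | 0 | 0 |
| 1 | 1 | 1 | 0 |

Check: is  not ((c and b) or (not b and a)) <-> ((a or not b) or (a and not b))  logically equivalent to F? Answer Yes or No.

Evaluate not ((c and b) or (not b and a)) <-> ((a or not b) or (a and not b)) on each row and compare to F:
  a=0, b=0, c=0: formula gives 1, F = 1 ✓
  a=0, b=0, c=1: formula gives 1, F = 1 ✓
  a=0, b=1, c=0: formula gives 0, F = 0 ✓
  a=0, b=1, c=1: formula gives 1, F = 1 ✓
  a=1, b=0, c=0: formula gives 0, F = 0 ✓
  …
  a=1, b=1, c=0: formula gives 1, but F = 0 ✗
A single disagreement suffices: at (1,1,0) they differ, so the formula does not compute F.

No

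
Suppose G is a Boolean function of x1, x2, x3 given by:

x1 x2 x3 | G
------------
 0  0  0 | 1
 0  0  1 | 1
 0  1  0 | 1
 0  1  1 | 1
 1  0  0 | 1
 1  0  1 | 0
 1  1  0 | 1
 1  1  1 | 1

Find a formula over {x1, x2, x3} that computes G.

G(x1, x2, x3) = ¬((x1 ∧ ¬x2) ∧ x3)

Only row (1,0,1) gives 0. So G is 1 everywhere except there — the complement of the minterm x1·¬x2·x3.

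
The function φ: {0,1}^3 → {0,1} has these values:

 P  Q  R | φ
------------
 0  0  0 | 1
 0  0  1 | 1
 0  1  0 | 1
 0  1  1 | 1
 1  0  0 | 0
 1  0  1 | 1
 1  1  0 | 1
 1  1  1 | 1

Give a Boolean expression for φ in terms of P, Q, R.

φ(P, Q, R) = ~((P & ~Q) & ~R)

Only row (1,0,0) gives 0. So φ is 1 everywhere except there — the complement of the minterm P·¬Q·¬R.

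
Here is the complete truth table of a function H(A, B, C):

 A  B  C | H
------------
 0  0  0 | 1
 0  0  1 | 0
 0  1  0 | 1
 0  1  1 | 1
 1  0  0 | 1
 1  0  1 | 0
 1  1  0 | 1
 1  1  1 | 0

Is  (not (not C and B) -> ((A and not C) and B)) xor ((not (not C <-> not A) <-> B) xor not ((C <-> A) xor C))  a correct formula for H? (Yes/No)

Test each input against both H and the formula:
  A=0, B=0, C=0: formula gives 1, H = 1 ✓
  A=0, B=0, C=1: formula gives 0, H = 0 ✓
  A=0, B=1, C=0: formula gives 1, H = 1 ✓
  A=0, B=1, C=1: formula gives 1, H = 1 ✓
  A=1, B=0, C=0: formula gives 1, H = 1 ✓
  …
  A=1, B=1, C=1: formula gives 1, but H = 0 ✗
A single disagreement suffices: at (1,1,1) they differ, so the formula does not compute H.

No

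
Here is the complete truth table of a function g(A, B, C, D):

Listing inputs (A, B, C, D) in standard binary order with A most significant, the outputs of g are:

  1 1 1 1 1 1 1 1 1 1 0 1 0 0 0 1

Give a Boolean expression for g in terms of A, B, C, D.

g(A, B, C, D) = NOT ((((((A AND NOT B) AND C) AND NOT D) OR (((A AND B) AND NOT C) AND NOT D)) OR (((A AND B) AND NOT C) AND D)) OR (((A AND B) AND C) AND NOT D))

g is 0 on only 4 rows — (1,0,1,0), (1,1,0,0), (1,1,0,1), (1,1,1,0). Writing each as a minterm (A·¬B·C·¬D, A·B·¬C·¬D, A·B·¬C·D, A·B·C·¬D) and OR-ing them characterizes exactly where g=0, so g is the negation of that disjunction.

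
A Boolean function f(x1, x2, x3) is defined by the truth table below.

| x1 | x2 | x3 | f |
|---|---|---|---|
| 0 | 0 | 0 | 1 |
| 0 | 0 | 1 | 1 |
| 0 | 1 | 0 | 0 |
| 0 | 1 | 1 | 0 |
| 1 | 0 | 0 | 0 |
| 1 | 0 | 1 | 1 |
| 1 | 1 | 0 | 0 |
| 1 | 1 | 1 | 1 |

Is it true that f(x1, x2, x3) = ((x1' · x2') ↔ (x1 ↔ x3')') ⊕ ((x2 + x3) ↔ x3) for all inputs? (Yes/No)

No

Test each input against both f and the formula:
  x1=0, x2=0, x3=0: formula gives 0, but f = 1 ✗
Since they disagree at (0,0,0), the expression is not a correct formula for f.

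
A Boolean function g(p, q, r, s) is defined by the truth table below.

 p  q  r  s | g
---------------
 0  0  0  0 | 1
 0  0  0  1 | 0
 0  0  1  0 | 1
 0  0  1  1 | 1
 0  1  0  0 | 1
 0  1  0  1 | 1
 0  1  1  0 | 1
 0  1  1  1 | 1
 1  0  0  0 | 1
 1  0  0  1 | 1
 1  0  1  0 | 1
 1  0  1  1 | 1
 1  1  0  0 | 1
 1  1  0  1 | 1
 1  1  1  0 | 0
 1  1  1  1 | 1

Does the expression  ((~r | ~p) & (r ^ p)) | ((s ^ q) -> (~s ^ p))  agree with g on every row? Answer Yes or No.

Test each input against both g and the formula:
  p=0, q=0, r=0, s=0: formula gives 1, g = 1 ✓
  p=0, q=0, r=0, s=1: formula gives 0, g = 0 ✓
  p=0, q=0, r=1, s=0: formula gives 1, g = 1 ✓
  p=0, q=0, r=1, s=1: formula gives 1, g = 1 ✓
  … (the remaining 12 rows also agree.)
Every row agrees, so the formula is equivalent.

Yes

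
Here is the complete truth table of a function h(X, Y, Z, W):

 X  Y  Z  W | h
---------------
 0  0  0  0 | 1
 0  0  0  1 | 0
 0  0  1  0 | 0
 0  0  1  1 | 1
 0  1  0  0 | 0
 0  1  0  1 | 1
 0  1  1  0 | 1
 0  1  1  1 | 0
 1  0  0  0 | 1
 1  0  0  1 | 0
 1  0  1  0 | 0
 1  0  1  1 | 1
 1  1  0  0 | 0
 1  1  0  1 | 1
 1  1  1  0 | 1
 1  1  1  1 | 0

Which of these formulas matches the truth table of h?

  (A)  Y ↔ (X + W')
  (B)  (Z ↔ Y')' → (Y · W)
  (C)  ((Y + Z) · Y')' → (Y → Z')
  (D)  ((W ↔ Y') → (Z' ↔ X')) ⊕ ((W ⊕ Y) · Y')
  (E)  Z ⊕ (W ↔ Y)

E

(A): at (0,0,0,0) it gives 0, but h = 1 — eliminated.
(B): at (0,0,0,0) it gives 0, but h = 1 — eliminated.
(C): at (0,0,0,1) it gives 1, but h = 0 — eliminated.
(D): at (0,0,1,0) it gives 1, but h = 0 — eliminated.
(E) is the remaining candidate, and it agrees with h on all 16 inputs.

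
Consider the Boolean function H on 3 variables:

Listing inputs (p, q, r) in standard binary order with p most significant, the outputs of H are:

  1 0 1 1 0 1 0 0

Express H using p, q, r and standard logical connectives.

H=1 on 4 inputs: (0,0,0), (0,1,0), (0,1,1), (1,0,1). Reading each as a conjunction of literals (¬p·¬q·¬r, ¬p·q·¬r, ¬p·q·r, p·¬q·r) and taking the OR gives the canonical DNF.

H(p, q, r) = ((((not p and not q) and not r) or ((not p and q) and not r)) or ((not p and q) and r)) or ((p and not q) and r)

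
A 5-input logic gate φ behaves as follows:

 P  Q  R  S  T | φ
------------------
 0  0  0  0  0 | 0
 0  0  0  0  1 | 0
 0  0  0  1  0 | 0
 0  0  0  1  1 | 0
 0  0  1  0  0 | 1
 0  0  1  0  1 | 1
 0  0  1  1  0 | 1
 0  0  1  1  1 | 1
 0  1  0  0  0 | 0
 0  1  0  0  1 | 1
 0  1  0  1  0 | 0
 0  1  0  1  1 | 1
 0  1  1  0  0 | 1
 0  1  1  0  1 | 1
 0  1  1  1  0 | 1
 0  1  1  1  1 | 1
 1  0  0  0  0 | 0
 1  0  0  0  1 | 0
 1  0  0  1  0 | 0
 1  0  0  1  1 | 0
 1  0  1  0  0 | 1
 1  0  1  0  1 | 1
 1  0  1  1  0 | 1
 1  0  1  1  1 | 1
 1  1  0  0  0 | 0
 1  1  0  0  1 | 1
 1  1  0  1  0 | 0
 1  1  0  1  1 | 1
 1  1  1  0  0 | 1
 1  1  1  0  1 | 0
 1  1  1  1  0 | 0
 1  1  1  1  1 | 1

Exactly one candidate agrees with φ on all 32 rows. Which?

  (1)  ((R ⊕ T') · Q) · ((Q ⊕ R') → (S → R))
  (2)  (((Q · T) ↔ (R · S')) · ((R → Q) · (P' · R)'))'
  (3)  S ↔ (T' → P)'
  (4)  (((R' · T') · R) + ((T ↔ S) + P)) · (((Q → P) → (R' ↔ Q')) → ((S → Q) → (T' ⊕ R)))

2

(1) disagrees with φ on (0,0,1,0,0) (formula → 0, table → 1); rule it out.
(3) disagrees with φ on (0,0,0,0,1) (formula → 1, table → 0); rule it out.
(4) disagrees with φ on (0,0,0,0,0) (formula → 1, table → 0); rule it out.
Only (2) survives; checking it on all 32 rows confirms it matches φ.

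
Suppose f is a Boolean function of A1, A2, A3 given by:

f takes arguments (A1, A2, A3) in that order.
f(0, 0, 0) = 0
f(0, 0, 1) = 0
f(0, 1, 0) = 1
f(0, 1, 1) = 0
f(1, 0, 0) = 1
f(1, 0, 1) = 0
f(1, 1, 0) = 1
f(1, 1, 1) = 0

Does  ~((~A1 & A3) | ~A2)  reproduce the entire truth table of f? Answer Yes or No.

Check the formula against f row by row:
  A1=0, A2=0, A3=0: formula gives 0, f = 0 ✓
  A1=0, A2=0, A3=1: formula gives 0, f = 0 ✓
  A1=0, A2=1, A3=0: formula gives 1, f = 1 ✓
  A1=0, A2=1, A3=1: formula gives 0, f = 0 ✓
  A1=1, A2=0, A3=0: formula gives 0, but f = 1 ✗
Since they disagree at (1,0,0), the expression is not a correct formula for f.

No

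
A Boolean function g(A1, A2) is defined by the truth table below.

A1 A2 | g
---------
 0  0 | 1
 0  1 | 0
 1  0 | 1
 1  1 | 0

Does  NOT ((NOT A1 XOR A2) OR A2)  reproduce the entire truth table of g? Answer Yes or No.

No

Test each input against both g and the formula:
  A1=0, A2=0: formula gives 0, but g = 1 ✗
Row (0,0) is a counterexample, so the formula is not equivalent to g.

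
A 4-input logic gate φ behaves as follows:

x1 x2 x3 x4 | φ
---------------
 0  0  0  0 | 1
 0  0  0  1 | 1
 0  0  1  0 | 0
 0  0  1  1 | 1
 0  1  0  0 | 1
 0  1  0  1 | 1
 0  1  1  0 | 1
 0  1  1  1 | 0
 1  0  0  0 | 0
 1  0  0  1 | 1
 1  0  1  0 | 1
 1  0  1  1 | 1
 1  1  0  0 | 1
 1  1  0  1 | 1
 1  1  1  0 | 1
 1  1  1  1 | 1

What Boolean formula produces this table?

There are just 3 zero rows: (0,0,1,0), (0,1,1,1), (1,0,0,0). Their minterms are ¬x1·¬x2·x3·¬x4, ¬x1·x2·x3·x4, x1·¬x2·¬x3·¬x4; the OR of those covers precisely the 0-outputs, and negating it yields φ.

φ(x1, x2, x3, x4) = NOT (((((NOT x1 AND NOT x2) AND x3) AND NOT x4) OR (((NOT x1 AND x2) AND x3) AND x4)) OR (((x1 AND NOT x2) AND NOT x3) AND NOT x4))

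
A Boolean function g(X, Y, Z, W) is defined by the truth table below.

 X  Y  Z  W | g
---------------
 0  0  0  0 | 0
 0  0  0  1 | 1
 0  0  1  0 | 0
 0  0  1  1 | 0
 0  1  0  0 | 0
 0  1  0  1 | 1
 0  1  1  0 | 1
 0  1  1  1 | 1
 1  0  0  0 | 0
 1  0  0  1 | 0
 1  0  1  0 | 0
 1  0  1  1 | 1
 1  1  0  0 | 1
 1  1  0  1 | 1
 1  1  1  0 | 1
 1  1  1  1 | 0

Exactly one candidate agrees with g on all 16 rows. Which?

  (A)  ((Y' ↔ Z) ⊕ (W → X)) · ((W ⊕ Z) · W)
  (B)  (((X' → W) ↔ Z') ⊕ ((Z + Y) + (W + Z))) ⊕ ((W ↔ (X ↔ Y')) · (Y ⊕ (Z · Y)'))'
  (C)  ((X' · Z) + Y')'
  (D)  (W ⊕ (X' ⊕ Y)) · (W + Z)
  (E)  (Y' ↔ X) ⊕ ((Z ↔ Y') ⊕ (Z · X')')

B

(A) fails at (0,0,0,1): the formula yields 0, g is 1.
(C) fails at (0,0,0,1): the formula yields 0, g is 1.
(D) fails at (0,0,0,1): the formula yields 0, g is 1.
(E) fails at (0,0,0,0): the formula yields 1, g is 0.
(B) is the remaining candidate, and it agrees with g on all 16 inputs.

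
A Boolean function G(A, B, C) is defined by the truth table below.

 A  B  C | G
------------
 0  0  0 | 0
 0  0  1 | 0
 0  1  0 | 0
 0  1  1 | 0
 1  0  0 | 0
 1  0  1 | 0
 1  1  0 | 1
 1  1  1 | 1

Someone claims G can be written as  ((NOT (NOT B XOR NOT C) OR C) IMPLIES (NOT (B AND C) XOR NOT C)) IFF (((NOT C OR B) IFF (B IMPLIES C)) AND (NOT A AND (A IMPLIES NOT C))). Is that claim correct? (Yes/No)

Evaluate ((NOT (NOT B XOR NOT C) OR C) IMPLIES (NOT (B AND C) XOR NOT C)) IFF (((NOT C OR B) IFF (B IMPLIES C)) AND (NOT A AND (A IMPLIES NOT C))) on each row and compare to G:
  A=0, B=0, C=0: formula gives 0, G = 0 ✓
  A=0, B=0, C=1: formula gives 0, G = 0 ✓
  A=0, B=1, C=0: formula gives 0, G = 0 ✓
  A=0, B=1, C=1: formula gives 0, G = 0 ✓
  A=1, B=0, C=0: formula gives 1, but G = 0 ✗
Row (1,0,0) is a counterexample, so the formula is not equivalent to G.

No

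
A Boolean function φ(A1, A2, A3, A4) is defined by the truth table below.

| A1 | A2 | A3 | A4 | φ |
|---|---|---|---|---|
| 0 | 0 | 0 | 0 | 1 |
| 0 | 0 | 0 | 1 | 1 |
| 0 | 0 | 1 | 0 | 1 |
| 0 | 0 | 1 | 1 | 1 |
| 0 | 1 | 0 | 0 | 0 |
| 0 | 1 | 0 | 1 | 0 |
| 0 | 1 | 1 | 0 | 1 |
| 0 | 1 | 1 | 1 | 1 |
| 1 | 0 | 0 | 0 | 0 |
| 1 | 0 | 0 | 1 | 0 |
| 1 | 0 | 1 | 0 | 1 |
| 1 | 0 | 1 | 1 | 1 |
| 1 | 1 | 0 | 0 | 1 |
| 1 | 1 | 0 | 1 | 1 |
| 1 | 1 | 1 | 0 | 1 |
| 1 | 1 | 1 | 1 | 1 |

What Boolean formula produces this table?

The 0-rows are (0,1,0,0), (0,1,0,1), (1,0,0,0), (1,0,0,1). Take each as a conjunction (¬A1·A2·¬A3·¬A4, ¬A1·A2·¬A3·A4, A1·¬A2·¬A3·¬A4, A1·¬A2·¬A3·A4), form their disjunction, and complement — that gives a formula that is 1 everywhere φ is.

φ(A1, A2, A3, A4) = ¬((((((¬A1 ∧ A2) ∧ ¬A3) ∧ ¬A4) ∨ (((¬A1 ∧ A2) ∧ ¬A3) ∧ A4)) ∨ (((A1 ∧ ¬A2) ∧ ¬A3) ∧ ¬A4)) ∨ (((A1 ∧ ¬A2) ∧ ¬A3) ∧ A4))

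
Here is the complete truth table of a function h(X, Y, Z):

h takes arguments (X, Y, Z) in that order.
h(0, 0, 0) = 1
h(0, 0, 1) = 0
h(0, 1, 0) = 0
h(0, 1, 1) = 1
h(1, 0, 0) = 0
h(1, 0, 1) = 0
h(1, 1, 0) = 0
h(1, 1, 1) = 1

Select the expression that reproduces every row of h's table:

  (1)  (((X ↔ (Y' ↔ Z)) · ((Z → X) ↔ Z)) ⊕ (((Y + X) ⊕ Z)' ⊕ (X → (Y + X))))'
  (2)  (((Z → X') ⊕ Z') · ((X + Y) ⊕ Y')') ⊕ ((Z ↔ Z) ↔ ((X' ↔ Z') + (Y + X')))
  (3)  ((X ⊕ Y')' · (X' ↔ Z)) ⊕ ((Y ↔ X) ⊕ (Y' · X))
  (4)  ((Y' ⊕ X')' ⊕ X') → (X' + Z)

(2) fails at (0,0,1): the formula yields 1, h is 0.
(3) fails at (0,0,1): the formula yields 1, h is 0.
(4) fails at (0,0,1): the formula yields 1, h is 0.
Only (1) survives; checking it on all 8 rows confirms it matches h.

1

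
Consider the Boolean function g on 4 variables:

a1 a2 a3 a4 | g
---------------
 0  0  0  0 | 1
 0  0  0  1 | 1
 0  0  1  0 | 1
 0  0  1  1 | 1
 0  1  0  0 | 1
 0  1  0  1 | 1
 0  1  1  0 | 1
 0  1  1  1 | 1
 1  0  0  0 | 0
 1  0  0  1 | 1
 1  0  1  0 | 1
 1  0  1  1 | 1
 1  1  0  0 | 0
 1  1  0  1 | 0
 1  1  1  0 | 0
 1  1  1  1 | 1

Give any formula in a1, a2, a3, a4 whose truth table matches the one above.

g(a1, a2, a3, a4) = not ((((((a1 and not a2) and not a3) and not a4) or (((a1 and a2) and not a3) and not a4)) or (((a1 and a2) and not a3) and a4)) or (((a1 and a2) and a3) and not a4))

There are just 4 zero rows: (1,0,0,0), (1,1,0,0), (1,1,0,1), (1,1,1,0). Their minterms are a1·¬a2·¬a3·¬a4, a1·a2·¬a3·¬a4, a1·a2·¬a3·a4, a1·a2·a3·¬a4; the OR of those covers precisely the 0-outputs, and negating it yields g.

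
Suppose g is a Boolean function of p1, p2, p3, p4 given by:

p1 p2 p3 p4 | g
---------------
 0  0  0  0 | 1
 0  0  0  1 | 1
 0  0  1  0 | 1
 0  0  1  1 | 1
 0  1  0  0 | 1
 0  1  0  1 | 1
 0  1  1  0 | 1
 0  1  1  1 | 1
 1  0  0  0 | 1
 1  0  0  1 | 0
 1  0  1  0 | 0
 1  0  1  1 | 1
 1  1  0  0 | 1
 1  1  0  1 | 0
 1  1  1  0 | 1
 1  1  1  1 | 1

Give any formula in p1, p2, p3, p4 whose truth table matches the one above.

g(p1, p2, p3, p4) = NOT (((((p1 AND NOT p2) AND NOT p3) AND p4) OR (((p1 AND NOT p2) AND p3) AND NOT p4)) OR (((p1 AND p2) AND NOT p3) AND p4))

g is 0 on only 3 rows — (1,0,0,1), (1,0,1,0), (1,1,0,1). Writing each as a minterm (p1·¬p2·¬p3·p4, p1·¬p2·p3·¬p4, p1·p2·¬p3·p4) and OR-ing them characterizes exactly where g=0, so g is the negation of that disjunction.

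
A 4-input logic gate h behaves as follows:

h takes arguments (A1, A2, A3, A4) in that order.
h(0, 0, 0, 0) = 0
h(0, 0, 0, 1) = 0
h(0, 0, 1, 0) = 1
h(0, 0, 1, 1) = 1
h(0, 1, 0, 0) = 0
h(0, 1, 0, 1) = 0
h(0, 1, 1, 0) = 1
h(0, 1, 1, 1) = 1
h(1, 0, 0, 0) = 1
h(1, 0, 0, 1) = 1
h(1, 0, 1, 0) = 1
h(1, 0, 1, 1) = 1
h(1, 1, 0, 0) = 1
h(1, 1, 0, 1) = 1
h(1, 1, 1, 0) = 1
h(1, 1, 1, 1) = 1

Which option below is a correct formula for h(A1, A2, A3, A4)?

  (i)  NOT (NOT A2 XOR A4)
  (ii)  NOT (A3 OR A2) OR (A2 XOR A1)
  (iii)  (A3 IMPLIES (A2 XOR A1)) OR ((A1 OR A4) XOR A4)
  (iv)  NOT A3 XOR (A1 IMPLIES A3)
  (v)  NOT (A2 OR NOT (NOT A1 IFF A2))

iv

(i) disagrees with h on (0,0,0,1) (formula → 1, table → 0); rule it out.
(ii) disagrees with h on (0,0,0,0) (formula → 1, table → 0); rule it out.
(iii) disagrees with h on (0,0,0,0) (formula → 1, table → 0); rule it out.
(v) disagrees with h on (0,0,1,0) (formula → 0, table → 1); rule it out.
That leaves (iv). Evaluating it on every row reproduces the table of h exactly.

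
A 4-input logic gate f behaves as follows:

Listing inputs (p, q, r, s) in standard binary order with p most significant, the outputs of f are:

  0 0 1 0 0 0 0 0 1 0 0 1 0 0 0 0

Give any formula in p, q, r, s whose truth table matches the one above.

f(p, q, r, s) = ((((¬p ∧ ¬q) ∧ r) ∧ ¬s) ∨ (((p ∧ ¬q) ∧ ¬r) ∧ ¬s)) ∨ (((p ∧ ¬q) ∧ r) ∧ s)

Collect the rows where f=1 — (0,0,1,0), (1,0,0,0), (1,0,1,1) — and write one minterm per row: ¬p·¬q·r·¬s, p·¬q·¬r·¬s, p·¬q·r·s. Their union (logical OR) reproduces the table exactly.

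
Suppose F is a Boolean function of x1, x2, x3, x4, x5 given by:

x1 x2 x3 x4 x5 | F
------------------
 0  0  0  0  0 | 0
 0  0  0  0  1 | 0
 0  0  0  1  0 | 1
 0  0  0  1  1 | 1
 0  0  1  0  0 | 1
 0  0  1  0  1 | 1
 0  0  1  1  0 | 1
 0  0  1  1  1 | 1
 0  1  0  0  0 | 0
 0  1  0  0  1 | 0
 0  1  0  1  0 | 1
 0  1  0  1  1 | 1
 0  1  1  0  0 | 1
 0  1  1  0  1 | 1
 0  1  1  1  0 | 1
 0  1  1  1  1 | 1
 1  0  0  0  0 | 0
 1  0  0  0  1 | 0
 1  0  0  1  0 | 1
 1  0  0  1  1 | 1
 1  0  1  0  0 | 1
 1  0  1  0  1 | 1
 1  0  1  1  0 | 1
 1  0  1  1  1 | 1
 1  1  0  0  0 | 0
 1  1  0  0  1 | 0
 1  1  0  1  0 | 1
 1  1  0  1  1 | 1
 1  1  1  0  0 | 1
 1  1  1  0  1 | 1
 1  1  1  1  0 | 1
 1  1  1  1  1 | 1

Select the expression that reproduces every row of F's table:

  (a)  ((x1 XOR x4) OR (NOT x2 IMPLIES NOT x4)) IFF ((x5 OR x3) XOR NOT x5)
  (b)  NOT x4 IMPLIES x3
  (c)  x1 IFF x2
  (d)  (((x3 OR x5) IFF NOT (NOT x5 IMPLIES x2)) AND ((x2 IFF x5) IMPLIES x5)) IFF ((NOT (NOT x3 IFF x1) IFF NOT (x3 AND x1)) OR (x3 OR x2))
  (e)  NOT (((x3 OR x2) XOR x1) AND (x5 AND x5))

(a) fails at (0,0,0,0,0): the formula yields 1, F is 0.
(c) fails at (0,0,0,0,0): the formula yields 1, F is 0.
(d) fails at (0,0,0,1,0): the formula yields 0, F is 1.
(e) fails at (0,0,0,0,0): the formula yields 1, F is 0.
That leaves (b). Evaluating it on every row reproduces the table of F exactly.

b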